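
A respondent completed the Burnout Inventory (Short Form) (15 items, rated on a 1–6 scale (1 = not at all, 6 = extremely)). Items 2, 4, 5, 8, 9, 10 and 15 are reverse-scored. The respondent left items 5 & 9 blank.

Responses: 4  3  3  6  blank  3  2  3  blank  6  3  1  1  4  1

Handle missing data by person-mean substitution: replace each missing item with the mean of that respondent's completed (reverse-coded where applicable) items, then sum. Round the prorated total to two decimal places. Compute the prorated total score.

Reverse-coded (reverse-coded value = 7 − response):
  item 2: 7 − 3 = 4
  item 4: 7 − 6 = 1
  item 8: 7 − 3 = 4
  item 10: 7 − 6 = 1
  item 15: 7 − 1 = 6
Completed scored items (13 of 15): 4, 4, 3, 1, 3, 2, 4, 1, 3, 1, 1, 4, 6; sum = 37.
Person mean = 37 / 13 ≈ 2.8462
Prorated total = (37 / 13) × 15 = 42.69 (to 2 dp)

42.69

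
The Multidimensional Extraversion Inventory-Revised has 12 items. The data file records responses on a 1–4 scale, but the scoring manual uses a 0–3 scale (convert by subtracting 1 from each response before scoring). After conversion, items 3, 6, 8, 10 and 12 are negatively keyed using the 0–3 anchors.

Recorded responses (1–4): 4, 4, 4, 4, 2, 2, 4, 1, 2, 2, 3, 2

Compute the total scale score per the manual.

25

Convert to 0–3: 3, 3, 3, 3, 1, 1, 3, 0, 1, 1, 2, 1
Reverse-coded (on a 0–3 scale, reversed = 3 − raw):
  item 3: 3 − 3 = 0
  item 6: 3 − 1 = 2
  item 8: 3 − 0 = 3
  item 10: 3 − 1 = 2
  item 12: 3 − 1 = 2
Scored: 3, 3, 0, 3, 1, 2, 3, 3, 1, 2, 2, 2
Total = 25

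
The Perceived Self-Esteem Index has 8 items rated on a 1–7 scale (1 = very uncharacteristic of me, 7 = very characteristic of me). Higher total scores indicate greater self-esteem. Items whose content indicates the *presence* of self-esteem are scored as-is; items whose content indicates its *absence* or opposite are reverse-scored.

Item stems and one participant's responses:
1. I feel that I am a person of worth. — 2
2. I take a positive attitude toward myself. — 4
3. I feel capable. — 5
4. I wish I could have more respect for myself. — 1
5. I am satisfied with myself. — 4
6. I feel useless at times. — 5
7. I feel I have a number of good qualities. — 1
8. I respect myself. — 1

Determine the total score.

Items 4, 6 describe the absence/opposite of self-esteem → reverse-score.
on a 1–7 scale, reversed = 8 − raw.
  item 1: 2
  item 2: 4
  item 3: 5
  item 4: 8 − 1 = 7
  item 5: 4
  item 6: 8 − 5 = 3
  item 7: 1
  item 8: 1
Total = 2 + 4 + 5 + 7 + 4 + 3 + 1 + 1 = 27

27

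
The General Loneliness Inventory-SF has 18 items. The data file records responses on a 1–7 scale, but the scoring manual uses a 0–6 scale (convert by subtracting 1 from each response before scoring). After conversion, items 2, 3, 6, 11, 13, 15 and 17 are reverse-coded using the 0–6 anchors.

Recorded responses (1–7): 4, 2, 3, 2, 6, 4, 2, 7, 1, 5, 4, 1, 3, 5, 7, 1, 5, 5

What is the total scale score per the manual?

49

Convert to 0–6: 3, 1, 2, 1, 5, 3, 1, 6, 0, 4, 3, 0, 2, 4, 6, 0, 4, 4
Reverse-coded (on a 0–6 scale, reversed = 6 − raw):
  item 2: 6 − 1 = 5
  item 3: 6 − 2 = 4
  item 6: 6 − 3 = 3
  item 11: 6 − 3 = 3
  item 13: 6 − 2 = 4
  item 15: 6 − 6 = 0
  item 17: 6 − 4 = 2
Scored: 3, 5, 4, 1, 5, 3, 1, 6, 0, 4, 3, 0, 4, 4, 0, 0, 2, 4
Total = 49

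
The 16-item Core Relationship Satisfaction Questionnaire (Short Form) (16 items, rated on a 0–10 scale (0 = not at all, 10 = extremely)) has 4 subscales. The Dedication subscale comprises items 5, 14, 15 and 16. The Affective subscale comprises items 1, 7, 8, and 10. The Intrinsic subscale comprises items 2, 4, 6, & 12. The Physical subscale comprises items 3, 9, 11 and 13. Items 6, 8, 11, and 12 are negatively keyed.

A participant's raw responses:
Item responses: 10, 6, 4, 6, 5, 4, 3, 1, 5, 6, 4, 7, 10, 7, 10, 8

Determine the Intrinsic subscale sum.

Intrinsic items: 2, 4, 6, 12.
Of these, items 6 & 12 are negatively keyed; reversed = (0+10) − raw = 10 − raw.
  item 2: 6
  item 4: 6
  item 6: 10 − 4 = 6
  item 12: 10 − 7 = 3
Sum = 6 + 6 + 6 + 3 = 21

21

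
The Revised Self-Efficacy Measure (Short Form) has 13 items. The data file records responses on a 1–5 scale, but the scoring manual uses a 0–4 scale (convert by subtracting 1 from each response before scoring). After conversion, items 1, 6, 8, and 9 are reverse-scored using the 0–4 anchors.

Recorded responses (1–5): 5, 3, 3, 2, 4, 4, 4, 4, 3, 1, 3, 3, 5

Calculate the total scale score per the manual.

23

Convert to 0–4: 4, 2, 2, 1, 3, 3, 3, 3, 2, 0, 2, 2, 4
Reverse-coded (reverse-coded value = 4 − response):
  item 1: 4 − 4 = 0
  item 6: 4 − 3 = 1
  item 8: 4 − 3 = 1
  item 9: 4 − 2 = 2
Scored: 0, 2, 2, 1, 3, 1, 3, 1, 2, 0, 2, 2, 4
Total = 23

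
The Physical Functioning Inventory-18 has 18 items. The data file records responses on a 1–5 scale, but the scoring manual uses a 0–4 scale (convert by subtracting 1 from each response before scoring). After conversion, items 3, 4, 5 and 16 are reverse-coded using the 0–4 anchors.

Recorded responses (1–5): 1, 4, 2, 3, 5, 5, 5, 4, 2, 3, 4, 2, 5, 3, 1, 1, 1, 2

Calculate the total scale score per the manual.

Convert to 0–4: 0, 3, 1, 2, 4, 4, 4, 3, 1, 2, 3, 1, 4, 2, 0, 0, 0, 1
Reverse-coded (reversed = (0+4) − raw = 4 − raw):
  item 3: 4 − 1 = 3
  item 4: 4 − 2 = 2
  item 5: 4 − 4 = 0
  item 16: 4 − 0 = 4
Scored: 0, 3, 3, 2, 0, 4, 4, 3, 1, 2, 3, 1, 4, 2, 0, 4, 0, 1
Total = 37

37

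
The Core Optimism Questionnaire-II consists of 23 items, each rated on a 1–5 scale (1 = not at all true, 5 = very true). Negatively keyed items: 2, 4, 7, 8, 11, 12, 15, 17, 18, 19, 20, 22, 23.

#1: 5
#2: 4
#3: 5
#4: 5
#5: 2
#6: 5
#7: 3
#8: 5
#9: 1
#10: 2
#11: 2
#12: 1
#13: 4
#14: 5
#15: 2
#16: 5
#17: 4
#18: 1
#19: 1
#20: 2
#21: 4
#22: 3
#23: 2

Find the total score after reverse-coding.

Raw sum = 73. Negatively keyed items: 2, 4, 7, 8, 11, 12, 15, 17, 18, 19, 20, 22, 23; their raw sum = 35.
Each reversal replaces raw with 6 − raw, changing the total by 6 − 2·raw per item.
Total = 73 + 13·6 − 2·35 = 73 + 78 − 70 = 81

81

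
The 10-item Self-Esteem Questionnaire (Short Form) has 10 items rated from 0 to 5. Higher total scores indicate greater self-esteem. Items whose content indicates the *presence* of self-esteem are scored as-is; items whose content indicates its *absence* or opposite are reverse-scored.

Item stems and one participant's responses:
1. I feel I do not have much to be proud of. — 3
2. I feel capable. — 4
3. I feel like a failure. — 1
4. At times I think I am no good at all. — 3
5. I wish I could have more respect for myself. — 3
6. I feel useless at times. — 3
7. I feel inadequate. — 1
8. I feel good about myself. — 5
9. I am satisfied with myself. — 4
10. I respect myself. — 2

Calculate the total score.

Items 1, 3, 4, 5, 6, 7 describe the absence/opposite of self-esteem → reverse-score.
reversed = (0+5) − raw = 5 − raw.
  item 1: 5 − 3 = 2
  item 2: 4
  item 3: 5 − 1 = 4
  item 4: 5 − 3 = 2
  item 5: 5 − 3 = 2
  item 6: 5 − 3 = 2
  item 7: 5 − 1 = 4
  item 8: 5
  item 9: 4
  item 10: 2
Total = 2 + 4 + 4 + 2 + 2 + 2 + 4 + 5 + 4 + 2 = 31

31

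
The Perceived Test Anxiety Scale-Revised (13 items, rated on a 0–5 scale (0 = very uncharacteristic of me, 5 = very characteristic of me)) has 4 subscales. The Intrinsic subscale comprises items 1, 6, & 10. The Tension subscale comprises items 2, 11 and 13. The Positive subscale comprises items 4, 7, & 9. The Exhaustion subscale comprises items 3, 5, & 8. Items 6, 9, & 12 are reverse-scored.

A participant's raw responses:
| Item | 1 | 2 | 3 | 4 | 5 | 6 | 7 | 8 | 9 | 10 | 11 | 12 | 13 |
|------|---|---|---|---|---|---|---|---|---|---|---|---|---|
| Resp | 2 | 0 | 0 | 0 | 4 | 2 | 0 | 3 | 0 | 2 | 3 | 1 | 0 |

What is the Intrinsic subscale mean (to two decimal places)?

2.33

Intrinsic items: 1, 6, 10.
Of these, item 6 is reverse-scored; reversed = (0+5) − raw = 5 − raw.
  item 1: 2
  item 6: 5 − 2 = 3
  item 10: 2
Sum = 2 + 3 + 2 = 7
Mean = 7 / 3 = 2.33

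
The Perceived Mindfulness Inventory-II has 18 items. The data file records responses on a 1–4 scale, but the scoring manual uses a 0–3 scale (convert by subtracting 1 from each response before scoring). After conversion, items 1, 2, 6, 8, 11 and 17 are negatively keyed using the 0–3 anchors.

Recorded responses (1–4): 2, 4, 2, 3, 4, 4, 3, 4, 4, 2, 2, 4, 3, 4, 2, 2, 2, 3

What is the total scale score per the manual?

Convert to 0–3: 1, 3, 1, 2, 3, 3, 2, 3, 3, 1, 1, 3, 2, 3, 1, 1, 1, 2
Reverse-coded (on a 0–3 scale, reversed = 3 − raw):
  item 1: 3 − 1 = 2
  item 2: 3 − 3 = 0
  item 6: 3 − 3 = 0
  item 8: 3 − 3 = 0
  item 11: 3 − 1 = 2
  item 17: 3 − 1 = 2
Scored: 2, 0, 1, 2, 3, 0, 2, 0, 3, 1, 2, 3, 2, 3, 1, 1, 2, 2
Total = 30

30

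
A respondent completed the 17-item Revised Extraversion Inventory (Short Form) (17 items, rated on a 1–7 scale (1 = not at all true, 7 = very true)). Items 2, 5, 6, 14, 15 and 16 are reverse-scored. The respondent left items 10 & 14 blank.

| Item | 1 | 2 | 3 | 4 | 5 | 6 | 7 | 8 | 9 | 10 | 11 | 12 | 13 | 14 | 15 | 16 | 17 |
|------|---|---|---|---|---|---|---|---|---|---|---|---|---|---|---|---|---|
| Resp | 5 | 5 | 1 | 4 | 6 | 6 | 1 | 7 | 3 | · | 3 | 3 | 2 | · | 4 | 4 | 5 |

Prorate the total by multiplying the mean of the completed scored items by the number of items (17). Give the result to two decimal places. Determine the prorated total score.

Reverse-coded (reversed = (1+7) − raw = 8 − raw):
  item 2: 8 − 5 = 3
  item 5: 8 − 6 = 2
  item 6: 8 − 6 = 2
  item 15: 8 − 4 = 4
  item 16: 8 − 4 = 4
Completed scored items (15 of 17): 5, 3, 1, 4, 2, 2, 1, 7, 3, 3, 3, 2, 4, 4, 5; sum = 49.
Person mean = 49 / 15 ≈ 3.2667
Prorated total = (49 / 15) × 17 = 55.53 (to 2 dp)

55.53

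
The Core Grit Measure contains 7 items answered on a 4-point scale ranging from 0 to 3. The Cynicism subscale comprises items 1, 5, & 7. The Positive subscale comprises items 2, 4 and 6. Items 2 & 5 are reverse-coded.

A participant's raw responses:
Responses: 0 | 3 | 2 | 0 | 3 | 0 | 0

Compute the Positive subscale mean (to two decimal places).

0.00

Positive items: 2, 4, 6.
Of these, item 2 is reverse-coded; on a 0–3 scale, reversed = 3 − raw.
  item 2: 3 − 3 = 0
  item 4: 0
  item 6: 0
Sum = 0 + 0 + 0 = 0
Mean = 0 / 3 = 0.00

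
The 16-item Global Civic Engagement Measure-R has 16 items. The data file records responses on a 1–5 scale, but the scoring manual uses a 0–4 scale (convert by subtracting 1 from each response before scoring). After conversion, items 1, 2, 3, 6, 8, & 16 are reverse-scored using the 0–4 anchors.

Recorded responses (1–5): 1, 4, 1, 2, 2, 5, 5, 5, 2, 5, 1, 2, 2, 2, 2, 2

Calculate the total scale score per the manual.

27

Convert to 0–4: 0, 3, 0, 1, 1, 4, 4, 4, 1, 4, 0, 1, 1, 1, 1, 1
Reverse-coded (reverse-coded value = 4 − response):
  item 1: 4 − 0 = 4
  item 2: 4 − 3 = 1
  item 3: 4 − 0 = 4
  item 6: 4 − 4 = 0
  item 8: 4 − 4 = 0
  item 16: 4 − 1 = 3
Scored: 4, 1, 4, 1, 1, 0, 4, 0, 1, 4, 0, 1, 1, 1, 1, 3
Total = 27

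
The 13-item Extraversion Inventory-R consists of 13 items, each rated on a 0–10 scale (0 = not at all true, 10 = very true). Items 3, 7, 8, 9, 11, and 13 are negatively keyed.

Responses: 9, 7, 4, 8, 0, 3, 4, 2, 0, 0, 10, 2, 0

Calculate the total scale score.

69

Reversing items 3, 7, 8, 9, 11 and 13 with 10 − raw:
Total = 9 + 7 + (10−4) + 8 + 0 + 3 + (10−4) + (10−2) + (10−0) + 0 + (10−10) + 2 + (10−0)
      = 9 + 7 + 6 + 8 + 0 + 3 + 6 + 8 + 10 + 0 + 0 + 2 + 10 = 69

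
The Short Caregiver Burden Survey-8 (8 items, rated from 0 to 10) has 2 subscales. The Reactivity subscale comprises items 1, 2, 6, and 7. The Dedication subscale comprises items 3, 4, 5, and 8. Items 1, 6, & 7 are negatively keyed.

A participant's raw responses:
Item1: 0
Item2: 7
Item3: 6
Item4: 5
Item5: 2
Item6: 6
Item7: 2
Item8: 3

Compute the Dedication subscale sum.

16

Dedication items: 3, 4, 5, 8.
  item 3: 6
  item 4: 5
  item 5: 2
  item 8: 3
Sum = 6 + 5 + 2 + 3 = 16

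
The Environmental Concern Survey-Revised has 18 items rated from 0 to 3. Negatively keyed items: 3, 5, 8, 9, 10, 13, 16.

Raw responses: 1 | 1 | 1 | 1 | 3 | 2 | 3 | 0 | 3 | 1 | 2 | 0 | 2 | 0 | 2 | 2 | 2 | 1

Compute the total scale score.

Apply reverse scoring (reversed = (0+3) − raw = 3 − raw):
  item 3: 3 − 1 = 2
  item 5: 3 − 3 = 0
  item 8: 3 − 0 = 3
  item 9: 3 − 3 = 0
  item 10: 3 − 1 = 2
  item 13: 3 − 2 = 1
  item 16: 3 − 2 = 1
Scored responses: 1, 1, 2, 1, 0, 2, 3, 3, 0, 2, 2, 0, 1, 0, 2, 1, 2, 1
Total = 1 + 1 + 2 + 1 + 0 + 2 + 3 + 3 + 0 + 2 + 2 + 0 + 1 + 0 + 2 + 1 + 2 + 1 = 24

24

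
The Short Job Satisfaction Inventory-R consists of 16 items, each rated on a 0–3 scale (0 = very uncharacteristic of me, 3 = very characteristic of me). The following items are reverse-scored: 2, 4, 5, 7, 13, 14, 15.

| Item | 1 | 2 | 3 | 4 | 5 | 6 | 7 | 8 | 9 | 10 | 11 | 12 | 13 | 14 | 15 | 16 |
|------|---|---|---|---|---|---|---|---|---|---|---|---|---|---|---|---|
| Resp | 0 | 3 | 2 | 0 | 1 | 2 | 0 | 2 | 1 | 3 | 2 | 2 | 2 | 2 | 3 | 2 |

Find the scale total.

Reverse-coded items (reversed = (0+3) − raw = 3 − raw):
  item 2: 3 − 3 = 0
  item 4: 3 − 0 = 3
  item 5: 3 − 1 = 2
  item 7: 3 − 0 = 3
  item 13: 3 − 2 = 1
  item 14: 3 − 2 = 1
  item 15: 3 − 3 = 0
Scored responses: 0, 0, 2, 3, 2, 2, 3, 2, 1, 3, 2, 2, 1, 1, 0, 2
Total = 0 + 0 + 2 + 3 + 2 + 2 + 3 + 2 + 1 + 3 + 2 + 2 + 1 + 1 + 0 + 2 = 26

26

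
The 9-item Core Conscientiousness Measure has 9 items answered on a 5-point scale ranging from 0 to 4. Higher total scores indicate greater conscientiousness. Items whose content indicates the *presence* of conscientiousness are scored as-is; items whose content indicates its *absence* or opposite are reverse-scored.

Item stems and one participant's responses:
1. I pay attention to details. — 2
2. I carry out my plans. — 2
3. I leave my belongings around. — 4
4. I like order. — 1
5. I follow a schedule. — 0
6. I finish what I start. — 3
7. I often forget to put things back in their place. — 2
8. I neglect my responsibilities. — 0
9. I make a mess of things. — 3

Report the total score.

Items 3, 7, 8, 9 describe the absence/opposite of conscientiousness → reverse-score.
reversed = (0+4) − raw = 4 − raw.
  item 1: 2
  item 2: 2
  item 3: 4 − 4 = 0
  item 4: 1
  item 5: 0
  item 6: 3
  item 7: 4 − 2 = 2
  item 8: 4 − 0 = 4
  item 9: 4 − 3 = 1
Total = 2 + 2 + 0 + 1 + 0 + 3 + 2 + 4 + 1 = 15

15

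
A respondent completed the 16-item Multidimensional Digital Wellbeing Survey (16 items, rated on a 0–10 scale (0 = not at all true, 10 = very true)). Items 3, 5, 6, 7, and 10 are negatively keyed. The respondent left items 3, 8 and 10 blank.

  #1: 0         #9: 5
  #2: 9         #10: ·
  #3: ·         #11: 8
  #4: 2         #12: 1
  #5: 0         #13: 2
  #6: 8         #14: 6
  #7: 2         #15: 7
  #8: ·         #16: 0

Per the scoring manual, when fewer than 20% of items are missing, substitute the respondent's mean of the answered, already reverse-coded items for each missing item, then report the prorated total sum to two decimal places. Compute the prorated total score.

73.85

Reverse-coded (on a 0–10 scale, reversed = 10 − raw):
  item 5: 10 − 0 = 10
  item 6: 10 − 8 = 2
  item 7: 10 − 2 = 8
Completed scored items (13 of 16): 0, 9, 2, 10, 2, 8, 5, 8, 1, 2, 6, 7, 0; sum = 60.
Person mean = 60 / 13 ≈ 4.6154
Prorated total = (60 / 13) × 16 = 73.85 (to 2 dp)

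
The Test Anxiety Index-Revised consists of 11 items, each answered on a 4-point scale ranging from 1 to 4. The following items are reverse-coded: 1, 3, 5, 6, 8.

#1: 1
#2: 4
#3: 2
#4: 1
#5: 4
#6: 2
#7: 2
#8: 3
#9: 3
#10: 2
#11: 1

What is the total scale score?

Reverse-coded items (on a 1–4 scale, reversed = 5 − raw):
  item 1: 5 − 1 = 4
  item 3: 5 − 2 = 3
  item 5: 5 − 4 = 1
  item 6: 5 − 2 = 3
  item 8: 5 − 3 = 2
After reverse-coding: 4, 4, 3, 1, 1, 3, 2, 2, 3, 2, 1
Total = 4 + 4 + 3 + 1 + 1 + 3 + 2 + 2 + 3 + 2 + 1 = 26

26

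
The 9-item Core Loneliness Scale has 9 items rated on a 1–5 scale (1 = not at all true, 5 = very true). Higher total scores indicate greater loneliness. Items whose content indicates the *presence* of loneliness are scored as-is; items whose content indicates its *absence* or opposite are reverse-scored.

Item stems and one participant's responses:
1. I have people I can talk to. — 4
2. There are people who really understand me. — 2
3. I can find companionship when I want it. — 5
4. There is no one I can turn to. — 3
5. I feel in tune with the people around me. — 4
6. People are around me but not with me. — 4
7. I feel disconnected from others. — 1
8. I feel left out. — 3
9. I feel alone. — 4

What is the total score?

Items 1, 2, 3, 5 describe the absence/opposite of loneliness → reverse-score.
reversed = (1+5) − raw = 6 − raw.
  item 1: 6 − 4 = 2
  item 2: 6 − 2 = 4
  item 3: 6 − 5 = 1
  item 4: 3
  item 5: 6 − 4 = 2
  item 6: 4
  item 7: 1
  item 8: 3
  item 9: 4
Total = 2 + 4 + 1 + 3 + 2 + 4 + 1 + 3 + 4 = 24

24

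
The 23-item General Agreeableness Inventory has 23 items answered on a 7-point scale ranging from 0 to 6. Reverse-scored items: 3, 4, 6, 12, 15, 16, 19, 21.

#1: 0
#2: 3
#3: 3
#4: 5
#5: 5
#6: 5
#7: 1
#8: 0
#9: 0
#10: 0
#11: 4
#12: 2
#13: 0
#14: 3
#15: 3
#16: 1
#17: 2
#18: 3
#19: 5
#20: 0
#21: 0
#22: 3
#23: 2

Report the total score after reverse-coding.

50

Raw sum = 50. Reverse-scored items: 3, 4, 6, 12, 15, 16, 19, 21; their raw sum = 24.
Each reversal replaces raw with 6 − raw, changing the total by 6 − 2·raw per item.
Total = 50 + 8·6 − 2·24 = 50 + 48 − 48 = 50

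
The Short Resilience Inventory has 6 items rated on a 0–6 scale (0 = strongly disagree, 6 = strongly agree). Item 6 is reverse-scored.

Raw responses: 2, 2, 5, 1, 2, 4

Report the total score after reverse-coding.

Apply reverse scoring (reverse-coded value = 6 − response):
  item 6: 6 − 4 = 2
Scored responses: 2, 2, 5, 1, 2, 2
Total = 2 + 2 + 5 + 1 + 2 + 2 = 14

14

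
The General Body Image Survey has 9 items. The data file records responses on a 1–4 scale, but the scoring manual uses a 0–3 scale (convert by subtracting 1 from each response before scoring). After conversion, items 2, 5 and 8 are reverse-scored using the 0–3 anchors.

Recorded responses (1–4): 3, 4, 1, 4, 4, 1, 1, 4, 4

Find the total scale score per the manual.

8

Convert to 0–3: 2, 3, 0, 3, 3, 0, 0, 3, 3
Reverse-coded (reversed = (0+3) − raw = 3 − raw):
  item 2: 3 − 3 = 0
  item 5: 3 − 3 = 0
  item 8: 3 − 3 = 0
Scored: 2, 0, 0, 3, 0, 0, 0, 0, 3
Total = 8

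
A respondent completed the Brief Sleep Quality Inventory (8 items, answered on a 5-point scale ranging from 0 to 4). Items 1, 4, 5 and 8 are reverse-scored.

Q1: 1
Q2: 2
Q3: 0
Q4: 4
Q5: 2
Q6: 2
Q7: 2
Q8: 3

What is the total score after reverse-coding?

Reversing items 1, 4, 5, and 8 with 4 − raw:
Total = (4−1) + 2 + 0 + (4−4) + (4−2) + 2 + 2 + (4−3)
      = 3 + 2 + 0 + 0 + 2 + 2 + 2 + 1 = 12

12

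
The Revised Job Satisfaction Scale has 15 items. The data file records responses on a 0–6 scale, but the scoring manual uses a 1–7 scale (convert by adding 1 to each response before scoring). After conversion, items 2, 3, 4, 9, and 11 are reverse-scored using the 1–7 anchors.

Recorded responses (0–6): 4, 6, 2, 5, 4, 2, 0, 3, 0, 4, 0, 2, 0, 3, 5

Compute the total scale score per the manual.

59

Convert to 1–7: 5, 7, 3, 6, 5, 3, 1, 4, 1, 5, 1, 3, 1, 4, 6
Reverse-coded (reversed = (1+7) − raw = 8 − raw):
  item 2: 8 − 7 = 1
  item 3: 8 − 3 = 5
  item 4: 8 − 6 = 2
  item 9: 8 − 1 = 7
  item 11: 8 − 1 = 7
Scored: 5, 1, 5, 2, 5, 3, 1, 4, 7, 5, 7, 3, 1, 4, 6
Total = 59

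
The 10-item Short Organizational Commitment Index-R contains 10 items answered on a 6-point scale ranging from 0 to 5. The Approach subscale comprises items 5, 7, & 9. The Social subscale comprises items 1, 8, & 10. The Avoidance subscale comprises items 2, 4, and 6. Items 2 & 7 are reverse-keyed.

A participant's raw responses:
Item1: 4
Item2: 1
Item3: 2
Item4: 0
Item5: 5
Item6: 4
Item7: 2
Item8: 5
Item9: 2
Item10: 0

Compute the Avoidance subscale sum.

8

Avoidance items: 2, 4, 6.
Of these, item 2 is reverse-keyed; on a 0–5 scale, reversed = 5 − raw.
  item 2: 5 − 1 = 4
  item 4: 0
  item 6: 4
Sum = 4 + 0 + 4 = 8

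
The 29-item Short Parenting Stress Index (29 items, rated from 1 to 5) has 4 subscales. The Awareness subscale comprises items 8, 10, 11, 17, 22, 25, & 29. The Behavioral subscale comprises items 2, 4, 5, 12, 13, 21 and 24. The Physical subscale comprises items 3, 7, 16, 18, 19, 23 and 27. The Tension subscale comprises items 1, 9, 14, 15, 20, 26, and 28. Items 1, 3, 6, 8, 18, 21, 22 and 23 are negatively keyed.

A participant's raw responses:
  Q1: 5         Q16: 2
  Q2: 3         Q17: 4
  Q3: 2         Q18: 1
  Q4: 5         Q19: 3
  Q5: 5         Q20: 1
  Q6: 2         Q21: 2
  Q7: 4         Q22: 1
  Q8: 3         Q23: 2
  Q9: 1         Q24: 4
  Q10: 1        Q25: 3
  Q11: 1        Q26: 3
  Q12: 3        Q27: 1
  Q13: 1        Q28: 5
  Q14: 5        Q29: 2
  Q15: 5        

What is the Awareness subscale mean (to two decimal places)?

Awareness items: 8, 10, 11, 17, 22, 25, 29.
Of these, items 8 & 22 are negatively keyed; reverse-coded value = 6 − response.
  item 8: 6 − 3 = 3
  item 10: 1
  item 11: 1
  item 17: 4
  item 22: 6 − 1 = 5
  item 25: 3
  item 29: 2
Sum = 3 + 1 + 1 + 4 + 5 + 3 + 2 = 19
Mean = 19 / 7 = 2.71

2.71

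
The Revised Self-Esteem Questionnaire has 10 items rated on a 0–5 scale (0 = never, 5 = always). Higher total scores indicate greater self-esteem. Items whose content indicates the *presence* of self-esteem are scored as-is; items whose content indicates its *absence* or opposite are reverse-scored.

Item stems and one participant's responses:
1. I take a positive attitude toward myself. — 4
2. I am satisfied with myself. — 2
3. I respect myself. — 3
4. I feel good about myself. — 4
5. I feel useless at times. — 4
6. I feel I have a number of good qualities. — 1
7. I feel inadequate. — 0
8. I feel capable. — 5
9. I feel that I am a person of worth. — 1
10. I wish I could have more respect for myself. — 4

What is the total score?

Items 5, 7, 10 describe the absence/opposite of self-esteem → reverse-score.
reversed = (0+5) − raw = 5 − raw.
  item 1: 4
  item 2: 2
  item 3: 3
  item 4: 4
  item 5: 5 − 4 = 1
  item 6: 1
  item 7: 5 − 0 = 5
  item 8: 5
  item 9: 1
  item 10: 5 − 4 = 1
Total = 4 + 2 + 3 + 4 + 1 + 1 + 5 + 5 + 1 + 1 = 27

27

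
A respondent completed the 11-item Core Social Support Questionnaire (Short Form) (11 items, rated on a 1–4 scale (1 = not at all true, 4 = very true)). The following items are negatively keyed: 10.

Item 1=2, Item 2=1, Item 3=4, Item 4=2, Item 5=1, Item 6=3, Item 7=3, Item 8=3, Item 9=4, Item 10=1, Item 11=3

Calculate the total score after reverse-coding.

Raw sum = 27. Negatively keyed items: 10; their raw sum = 1.
Each reversal replaces raw with 5 − raw, changing the total by 5 − 2·raw per item.
Total = 27 + 1·5 − 2·1 = 27 + 5 − 2 = 30

30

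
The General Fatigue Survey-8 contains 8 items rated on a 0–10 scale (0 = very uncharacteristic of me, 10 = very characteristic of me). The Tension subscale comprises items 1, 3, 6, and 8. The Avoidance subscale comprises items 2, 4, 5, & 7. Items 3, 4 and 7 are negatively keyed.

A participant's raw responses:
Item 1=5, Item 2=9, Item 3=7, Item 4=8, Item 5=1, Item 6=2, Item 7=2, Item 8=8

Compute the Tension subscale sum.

18

Tension items: 1, 3, 6, 8.
Of these, item 3 is negatively keyed; reversed = (0+10) − raw = 10 − raw.
  item 1: 5
  item 3: 10 − 7 = 3
  item 6: 2
  item 8: 8
Sum = 5 + 3 + 2 + 8 = 18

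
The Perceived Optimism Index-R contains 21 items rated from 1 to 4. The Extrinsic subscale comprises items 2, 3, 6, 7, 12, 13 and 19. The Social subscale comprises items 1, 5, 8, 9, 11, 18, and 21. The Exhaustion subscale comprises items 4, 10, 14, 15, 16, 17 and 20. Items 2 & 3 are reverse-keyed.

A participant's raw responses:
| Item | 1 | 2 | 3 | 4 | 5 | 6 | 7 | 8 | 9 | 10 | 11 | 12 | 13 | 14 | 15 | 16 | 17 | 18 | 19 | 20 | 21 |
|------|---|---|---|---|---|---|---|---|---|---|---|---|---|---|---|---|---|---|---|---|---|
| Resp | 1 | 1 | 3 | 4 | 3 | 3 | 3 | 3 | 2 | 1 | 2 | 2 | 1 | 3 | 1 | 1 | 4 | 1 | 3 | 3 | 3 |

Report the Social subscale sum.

15

Social items: 1, 5, 8, 9, 11, 18, 21.
  item 1: 1
  item 5: 3
  item 8: 3
  item 9: 2
  item 11: 2
  item 18: 1
  item 21: 3
Sum = 1 + 3 + 3 + 2 + 2 + 1 + 3 = 15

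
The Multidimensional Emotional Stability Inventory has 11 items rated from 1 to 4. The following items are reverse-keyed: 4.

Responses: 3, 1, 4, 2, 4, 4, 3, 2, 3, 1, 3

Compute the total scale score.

31

Apply reverse scoring (on a 1–4 scale, reversed = 5 − raw):
  item 4: 5 − 2 = 3
Scored items: 3, 1, 4, 3, 4, 4, 3, 2, 3, 1, 3
Total = 3 + 1 + 4 + 3 + 4 + 4 + 3 + 2 + 3 + 1 + 3 = 31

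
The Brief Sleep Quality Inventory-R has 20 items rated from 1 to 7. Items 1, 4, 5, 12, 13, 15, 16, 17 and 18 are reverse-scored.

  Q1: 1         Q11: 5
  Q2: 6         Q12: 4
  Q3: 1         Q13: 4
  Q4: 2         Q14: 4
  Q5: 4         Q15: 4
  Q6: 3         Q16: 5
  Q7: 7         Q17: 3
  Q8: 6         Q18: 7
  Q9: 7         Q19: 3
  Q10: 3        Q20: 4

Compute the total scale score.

Reversing items 1, 4, 5, 12, 13, 15, 16, 17 and 18 with 8 − raw:
Total = (8−1) + 6 + 1 + (8−2) + (8−4) + 3 + 7 + 6 + 7 + 3 + 5 + (8−4) + (8−4) + 4 + (8−4) + (8−5) + (8−3) + (8−7) + 3 + 4
      = 7 + 6 + 1 + 6 + 4 + 3 + 7 + 6 + 7 + 3 + 5 + 4 + 4 + 4 + 4 + 3 + 5 + 1 + 3 + 4 = 87

87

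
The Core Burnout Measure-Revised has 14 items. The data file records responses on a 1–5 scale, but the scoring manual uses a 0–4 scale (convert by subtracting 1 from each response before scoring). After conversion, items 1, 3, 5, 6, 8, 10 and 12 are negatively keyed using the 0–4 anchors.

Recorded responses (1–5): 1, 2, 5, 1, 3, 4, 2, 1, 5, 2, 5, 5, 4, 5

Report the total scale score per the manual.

Convert to 0–4: 0, 1, 4, 0, 2, 3, 1, 0, 4, 1, 4, 4, 3, 4
Reverse-coded (on a 0–4 scale, reversed = 4 − raw):
  item 1: 4 − 0 = 4
  item 3: 4 − 4 = 0
  item 5: 4 − 2 = 2
  item 6: 4 − 3 = 1
  item 8: 4 − 0 = 4
  item 10: 4 − 1 = 3
  item 12: 4 − 4 = 0
Scored: 4, 1, 0, 0, 2, 1, 1, 4, 4, 3, 4, 0, 3, 4
Total = 31

31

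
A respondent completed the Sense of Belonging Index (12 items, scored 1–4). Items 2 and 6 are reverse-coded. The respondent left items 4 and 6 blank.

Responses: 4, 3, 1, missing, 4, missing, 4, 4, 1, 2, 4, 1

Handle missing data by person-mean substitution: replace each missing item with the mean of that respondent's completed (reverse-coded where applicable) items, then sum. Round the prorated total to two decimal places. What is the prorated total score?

32.40

Reverse-coded (on a 1–4 scale, reversed = 5 − raw):
  item 2: 5 − 3 = 2
Completed scored items (10 of 12): 4, 2, 1, 4, 4, 4, 1, 2, 4, 1; sum = 27.
Person mean = 27 / 10 ≈ 2.7000
Prorated total = (27 / 10) × 12 = 32.40 (to 2 dp)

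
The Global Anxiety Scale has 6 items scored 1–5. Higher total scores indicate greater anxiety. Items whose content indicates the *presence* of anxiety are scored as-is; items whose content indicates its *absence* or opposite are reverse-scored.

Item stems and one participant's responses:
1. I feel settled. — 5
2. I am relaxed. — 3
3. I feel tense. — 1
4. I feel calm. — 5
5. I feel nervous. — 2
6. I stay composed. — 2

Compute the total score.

Items 1, 2, 4, 6 describe the absence/opposite of anxiety → reverse-score.
reverse-coded value = 6 − response.
  item 1: 6 − 5 = 1
  item 2: 6 − 3 = 3
  item 3: 1
  item 4: 6 − 5 = 1
  item 5: 2
  item 6: 6 − 2 = 4
Total = 1 + 3 + 1 + 1 + 2 + 4 = 12

12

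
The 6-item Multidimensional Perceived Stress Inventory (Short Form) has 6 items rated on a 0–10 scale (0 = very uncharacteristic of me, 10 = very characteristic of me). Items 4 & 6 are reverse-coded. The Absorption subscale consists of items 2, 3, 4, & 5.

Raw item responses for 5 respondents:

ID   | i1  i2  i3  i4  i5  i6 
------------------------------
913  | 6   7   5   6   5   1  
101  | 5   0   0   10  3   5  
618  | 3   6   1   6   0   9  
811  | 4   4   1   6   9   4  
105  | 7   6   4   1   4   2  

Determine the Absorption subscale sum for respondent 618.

11

Respondent 618 raw: 3, 6, 1, 6, 0, 9.
Absorption items: 2, 3, 4, 5.
Reverse-coded (reverse-coded value = 10 − response):
  item 2: 6
  item 3: 1
  item 4: 10 − 6 = 4
  item 5: 0
Sum = 6 + 1 + 4 + 0 = 11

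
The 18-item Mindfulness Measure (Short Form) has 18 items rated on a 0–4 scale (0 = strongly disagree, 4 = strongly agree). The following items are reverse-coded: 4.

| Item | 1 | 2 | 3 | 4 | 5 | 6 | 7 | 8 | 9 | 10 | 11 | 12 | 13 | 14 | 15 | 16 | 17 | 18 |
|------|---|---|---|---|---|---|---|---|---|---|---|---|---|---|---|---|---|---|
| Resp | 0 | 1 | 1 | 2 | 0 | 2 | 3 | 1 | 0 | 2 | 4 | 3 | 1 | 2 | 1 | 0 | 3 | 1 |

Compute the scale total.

27

Raw sum = 27. Reverse-coded items: 4; their raw sum = 2.
Each reversal replaces raw with 4 − raw, changing the total by 4 − 2·raw per item.
Total = 27 + 1·4 − 2·2 = 27 + 4 − 4 = 27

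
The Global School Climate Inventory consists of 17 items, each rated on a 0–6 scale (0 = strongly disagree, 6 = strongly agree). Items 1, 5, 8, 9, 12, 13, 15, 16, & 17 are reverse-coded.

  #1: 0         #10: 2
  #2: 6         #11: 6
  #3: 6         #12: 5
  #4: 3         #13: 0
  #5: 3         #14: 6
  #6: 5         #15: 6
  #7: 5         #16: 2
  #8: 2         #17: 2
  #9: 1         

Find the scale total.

Reversing items 1, 5, 8, 9, 12, 13, 15, 16, & 17 with 6 − raw:
Total = (6−0) + 6 + 6 + 3 + (6−3) + 5 + 5 + (6−2) + (6−1) + 2 + 6 + (6−5) + (6−0) + 6 + (6−6) + (6−2) + (6−2)
      = 6 + 6 + 6 + 3 + 3 + 5 + 5 + 4 + 5 + 2 + 6 + 1 + 6 + 6 + 0 + 4 + 4 = 72

72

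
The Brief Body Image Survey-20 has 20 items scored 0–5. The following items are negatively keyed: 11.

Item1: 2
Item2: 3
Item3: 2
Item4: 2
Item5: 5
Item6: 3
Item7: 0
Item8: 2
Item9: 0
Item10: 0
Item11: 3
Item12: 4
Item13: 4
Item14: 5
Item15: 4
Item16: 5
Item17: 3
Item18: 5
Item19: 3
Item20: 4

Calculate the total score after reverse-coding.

58

Apply reverse scoring (reverse-coded value = 5 − response):
  item 11: 5 − 3 = 2
Scored items: 2, 3, 2, 2, 5, 3, 0, 2, 0, 0, 2, 4, 4, 5, 4, 5, 3, 5, 3, 4
Total = 2 + 3 + 2 + 2 + 5 + 3 + 0 + 2 + 0 + 0 + 2 + 4 + 4 + 5 + 4 + 5 + 3 + 5 + 3 + 4 = 58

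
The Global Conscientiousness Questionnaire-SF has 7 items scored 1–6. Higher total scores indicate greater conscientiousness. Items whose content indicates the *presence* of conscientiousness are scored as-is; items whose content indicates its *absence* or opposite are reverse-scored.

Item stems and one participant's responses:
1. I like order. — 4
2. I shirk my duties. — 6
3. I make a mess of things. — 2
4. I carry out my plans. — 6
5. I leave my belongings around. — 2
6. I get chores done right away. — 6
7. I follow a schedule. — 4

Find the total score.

31

Items 2, 3, 5 describe the absence/opposite of conscientiousness → reverse-score.
reversed = (1+6) − raw = 7 − raw.
  item 1: 4
  item 2: 7 − 6 = 1
  item 3: 7 − 2 = 5
  item 4: 6
  item 5: 7 − 2 = 5
  item 6: 6
  item 7: 4
Total = 4 + 1 + 5 + 6 + 5 + 6 + 4 = 31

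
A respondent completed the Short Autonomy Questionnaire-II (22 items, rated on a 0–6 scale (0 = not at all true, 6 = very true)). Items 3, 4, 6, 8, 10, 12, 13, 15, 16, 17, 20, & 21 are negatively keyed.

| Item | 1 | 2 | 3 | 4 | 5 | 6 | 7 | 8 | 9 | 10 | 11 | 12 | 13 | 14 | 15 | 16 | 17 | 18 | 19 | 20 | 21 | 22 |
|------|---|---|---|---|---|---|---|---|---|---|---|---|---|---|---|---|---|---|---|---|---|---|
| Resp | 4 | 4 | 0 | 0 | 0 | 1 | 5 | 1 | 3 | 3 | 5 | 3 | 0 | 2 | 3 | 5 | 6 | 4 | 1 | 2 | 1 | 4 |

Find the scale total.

Raw sum = 57. Negatively keyed items: 3, 4, 6, 8, 10, 12, 13, 15, 16, 17, 20, 21; their raw sum = 25.
Each reversal replaces raw with 6 − raw, changing the total by 6 − 2·raw per item.
Total = 57 + 12·6 − 2·25 = 57 + 72 − 50 = 79

79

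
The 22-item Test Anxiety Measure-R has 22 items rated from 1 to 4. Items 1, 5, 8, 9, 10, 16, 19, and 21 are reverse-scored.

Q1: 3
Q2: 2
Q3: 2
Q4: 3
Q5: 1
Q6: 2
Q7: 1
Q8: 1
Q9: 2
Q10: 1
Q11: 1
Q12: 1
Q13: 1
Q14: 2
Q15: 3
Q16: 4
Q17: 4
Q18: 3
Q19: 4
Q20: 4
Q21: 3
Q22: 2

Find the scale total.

Reversing items 1, 5, 8, 9, 10, 16, 19, and 21 with 5 − raw:
Total = (5−3) + 2 + 2 + 3 + (5−1) + 2 + 1 + (5−1) + (5−2) + (5−1) + 1 + 1 + 1 + 2 + 3 + (5−4) + 4 + 3 + (5−4) + 4 + (5−3) + 2
      = 2 + 2 + 2 + 3 + 4 + 2 + 1 + 4 + 3 + 4 + 1 + 1 + 1 + 2 + 3 + 1 + 4 + 3 + 1 + 4 + 2 + 2 = 52

52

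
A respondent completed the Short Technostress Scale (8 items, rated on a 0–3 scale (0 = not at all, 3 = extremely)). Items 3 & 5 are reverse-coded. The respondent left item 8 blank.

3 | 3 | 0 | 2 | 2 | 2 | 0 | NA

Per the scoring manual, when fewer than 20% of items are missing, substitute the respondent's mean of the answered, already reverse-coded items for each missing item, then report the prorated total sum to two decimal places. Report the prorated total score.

16.00

Reverse-coded (on a 0–3 scale, reversed = 3 − raw):
  item 3: 3 − 0 = 3
  item 5: 3 − 2 = 1
Completed scored items (7 of 8): 3, 3, 3, 2, 1, 2, 0; sum = 14.
Person mean = 14 / 7 ≈ 2.0000
Prorated total = (14 / 7) × 8 = 16.00 (to 2 dp)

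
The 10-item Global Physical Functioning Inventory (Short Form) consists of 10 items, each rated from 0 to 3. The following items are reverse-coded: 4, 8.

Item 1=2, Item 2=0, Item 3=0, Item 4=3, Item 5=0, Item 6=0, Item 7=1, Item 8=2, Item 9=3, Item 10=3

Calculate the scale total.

Apply reverse scoring (reversed = (0+3) − raw = 3 − raw):
  item 4: 3 − 3 = 0
  item 8: 3 − 2 = 1
Scored items: 2, 0, 0, 0, 0, 0, 1, 1, 3, 3
Total = 2 + 0 + 0 + 0 + 0 + 0 + 1 + 1 + 3 + 3 = 10

10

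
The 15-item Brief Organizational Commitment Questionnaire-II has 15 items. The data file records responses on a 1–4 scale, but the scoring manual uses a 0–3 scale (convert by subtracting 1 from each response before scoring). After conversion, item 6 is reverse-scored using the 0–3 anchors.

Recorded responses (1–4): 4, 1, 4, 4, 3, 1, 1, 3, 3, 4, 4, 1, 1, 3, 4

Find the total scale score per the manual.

29

Convert to 0–3: 3, 0, 3, 3, 2, 0, 0, 2, 2, 3, 3, 0, 0, 2, 3
Reverse-coded (on a 0–3 scale, reversed = 3 − raw):
  item 6: 3 − 0 = 3
Scored: 3, 0, 3, 3, 2, 3, 0, 2, 2, 3, 3, 0, 0, 2, 3
Total = 29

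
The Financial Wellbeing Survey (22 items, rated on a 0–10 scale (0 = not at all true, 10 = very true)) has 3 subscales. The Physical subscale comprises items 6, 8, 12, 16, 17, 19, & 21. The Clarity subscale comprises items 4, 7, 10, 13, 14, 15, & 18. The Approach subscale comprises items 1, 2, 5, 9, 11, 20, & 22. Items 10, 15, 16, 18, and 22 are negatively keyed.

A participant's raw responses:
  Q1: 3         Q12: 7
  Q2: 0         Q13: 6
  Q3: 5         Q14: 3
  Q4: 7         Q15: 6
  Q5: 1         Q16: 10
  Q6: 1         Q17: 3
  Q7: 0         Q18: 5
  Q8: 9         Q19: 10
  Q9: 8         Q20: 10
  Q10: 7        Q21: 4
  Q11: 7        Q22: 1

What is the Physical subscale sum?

34

Physical items: 6, 8, 12, 16, 17, 19, 21.
Of these, item 16 is negatively keyed; reversed = (0+10) − raw = 10 − raw.
  item 6: 1
  item 8: 9
  item 12: 7
  item 16: 10 − 10 = 0
  item 17: 3
  item 19: 10
  item 21: 4
Sum = 1 + 9 + 7 + 0 + 3 + 10 + 4 = 34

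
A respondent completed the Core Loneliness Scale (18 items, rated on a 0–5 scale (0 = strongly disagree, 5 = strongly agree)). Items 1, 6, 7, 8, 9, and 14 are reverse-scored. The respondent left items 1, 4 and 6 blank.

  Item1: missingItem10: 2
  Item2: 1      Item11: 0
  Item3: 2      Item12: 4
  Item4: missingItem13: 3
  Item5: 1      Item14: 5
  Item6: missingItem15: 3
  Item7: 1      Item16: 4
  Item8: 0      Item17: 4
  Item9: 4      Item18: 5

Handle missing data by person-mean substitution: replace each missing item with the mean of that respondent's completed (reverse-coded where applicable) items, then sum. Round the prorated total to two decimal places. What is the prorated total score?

46.80

Reverse-coded (reversed = (0+5) − raw = 5 − raw):
  item 7: 5 − 1 = 4
  item 8: 5 − 0 = 5
  item 9: 5 − 4 = 1
  item 14: 5 − 5 = 0
Completed scored items (15 of 18): 1, 2, 1, 4, 5, 1, 2, 0, 4, 3, 0, 3, 4, 4, 5; sum = 39.
Person mean = 39 / 15 ≈ 2.6000
Prorated total = (39 / 15) × 18 = 46.80 (to 2 dp)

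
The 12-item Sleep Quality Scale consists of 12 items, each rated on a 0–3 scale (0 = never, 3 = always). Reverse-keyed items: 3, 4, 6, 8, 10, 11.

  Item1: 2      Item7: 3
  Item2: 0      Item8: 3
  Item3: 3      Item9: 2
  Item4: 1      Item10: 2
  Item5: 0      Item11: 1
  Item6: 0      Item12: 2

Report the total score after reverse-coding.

17

Reverse-coded items (on a 0–3 scale, reversed = 3 − raw):
  item 3: 3 − 3 = 0
  item 4: 3 − 1 = 2
  item 6: 3 − 0 = 3
  item 8: 3 − 3 = 0
  item 10: 3 − 2 = 1
  item 11: 3 − 1 = 2
Scored responses: 2, 0, 0, 2, 0, 3, 3, 0, 2, 1, 2, 2
Total = 2 + 0 + 0 + 2 + 0 + 3 + 3 + 0 + 2 + 1 + 2 + 2 = 17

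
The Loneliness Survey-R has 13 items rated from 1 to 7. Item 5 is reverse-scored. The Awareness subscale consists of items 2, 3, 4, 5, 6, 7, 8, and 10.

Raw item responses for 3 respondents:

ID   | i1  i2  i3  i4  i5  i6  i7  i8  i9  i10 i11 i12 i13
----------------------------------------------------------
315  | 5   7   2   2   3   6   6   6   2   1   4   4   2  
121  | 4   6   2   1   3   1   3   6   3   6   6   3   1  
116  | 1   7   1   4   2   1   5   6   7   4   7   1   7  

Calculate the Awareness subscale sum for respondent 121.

30

Respondent 121 raw: 4, 6, 2, 1, 3, 1, 3, 6, 3, 6, 6, 3, 1.
Awareness items: 2, 3, 4, 5, 6, 7, 8, 10.
Reverse-coded (reverse-coded value = 8 − response):
  item 2: 6
  item 3: 2
  item 4: 1
  item 5: 8 − 3 = 5
  item 6: 1
  item 7: 3
  item 8: 6
  item 10: 6
Sum = 6 + 2 + 1 + 5 + 1 + 3 + 6 + 6 = 30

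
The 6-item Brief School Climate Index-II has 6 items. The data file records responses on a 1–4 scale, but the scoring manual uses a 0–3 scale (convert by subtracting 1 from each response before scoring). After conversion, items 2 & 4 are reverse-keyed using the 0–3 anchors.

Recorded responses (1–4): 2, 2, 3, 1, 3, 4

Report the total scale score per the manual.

13

Convert to 0–3: 1, 1, 2, 0, 2, 3
Reverse-coded (on a 0–3 scale, reversed = 3 − raw):
  item 2: 3 − 1 = 2
  item 4: 3 − 0 = 3
Scored: 1, 2, 2, 3, 2, 3
Total = 13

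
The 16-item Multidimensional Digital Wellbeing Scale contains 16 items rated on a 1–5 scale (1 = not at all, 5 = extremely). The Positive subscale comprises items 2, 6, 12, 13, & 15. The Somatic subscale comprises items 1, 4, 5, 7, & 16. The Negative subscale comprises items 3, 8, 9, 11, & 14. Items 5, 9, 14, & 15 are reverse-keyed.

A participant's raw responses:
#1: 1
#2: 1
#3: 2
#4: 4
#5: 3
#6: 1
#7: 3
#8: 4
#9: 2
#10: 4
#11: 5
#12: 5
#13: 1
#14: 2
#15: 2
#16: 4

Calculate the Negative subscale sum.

Negative items: 3, 8, 9, 11, 14.
Of these, items 9 and 14 are reverse-keyed; reversed = (1+5) − raw = 6 − raw.
  item 3: 2
  item 8: 4
  item 9: 6 − 2 = 4
  item 11: 5
  item 14: 6 − 2 = 4
Sum = 2 + 4 + 4 + 5 + 4 = 19

19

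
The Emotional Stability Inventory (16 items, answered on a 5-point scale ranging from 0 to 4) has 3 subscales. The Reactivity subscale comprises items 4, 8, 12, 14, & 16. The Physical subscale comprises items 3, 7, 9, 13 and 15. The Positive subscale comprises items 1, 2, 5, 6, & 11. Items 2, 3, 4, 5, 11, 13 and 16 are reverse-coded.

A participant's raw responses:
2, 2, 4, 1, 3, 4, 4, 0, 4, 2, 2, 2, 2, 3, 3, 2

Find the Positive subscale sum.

11

Positive items: 1, 2, 5, 6, 11.
Of these, items 2, 5 and 11 are reverse-coded; reverse-coded value = 4 − response.
  item 1: 2
  item 2: 4 − 2 = 2
  item 5: 4 − 3 = 1
  item 6: 4
  item 11: 4 − 2 = 2
Sum = 2 + 2 + 1 + 4 + 2 = 11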